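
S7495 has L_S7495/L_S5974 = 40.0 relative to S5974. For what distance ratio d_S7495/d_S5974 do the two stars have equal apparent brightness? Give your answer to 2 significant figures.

Equal flux requires L_S7495/d_S7495² = L_S5974/d_S5974², so d_S7495/d_S5974 = √(L_S7495/L_S5974)
= √(40.0) = 6.325.

6.3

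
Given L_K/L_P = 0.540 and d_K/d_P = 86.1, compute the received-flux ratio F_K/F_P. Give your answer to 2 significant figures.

F = L/(4πd²), so F_K/F_P = (L_K/L_P) / (d_K/d_P)²
= 0.540 / (86.1)² = 0.540 / 7413 = 7.284×10^-5.

7.3×10^-5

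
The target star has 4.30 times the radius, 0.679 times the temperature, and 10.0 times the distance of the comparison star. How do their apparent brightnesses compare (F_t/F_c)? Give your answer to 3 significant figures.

0.0393

L_t/L_c = (R_t/R_c)²(T_t/T_c)⁴ = (4.30)² × (0.679)⁴ = 3.930.
F_t/F_c = (L_t/L_c)/(d_t/d_c)² = 3.930 / (10.0)² = 0.03930.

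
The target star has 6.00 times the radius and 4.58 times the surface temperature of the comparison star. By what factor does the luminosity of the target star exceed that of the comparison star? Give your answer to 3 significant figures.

From the Stefan–Boltzmann law, L ∝ R²T⁴, so
L_t/L_c = (R_t/R_c)² (T_t/T_c)⁴ = (6.00)² × (4.58)⁴ = 36.00 × 440.0 = 1.584×10^4.

1.58×10^4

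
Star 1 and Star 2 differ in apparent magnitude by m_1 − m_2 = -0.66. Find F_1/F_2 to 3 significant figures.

F_1/F_2 = 10^(−(m_1 − m_2)/2.5) = 10^(0.66/2.5) = 10^0.264 = 1.837.

1.84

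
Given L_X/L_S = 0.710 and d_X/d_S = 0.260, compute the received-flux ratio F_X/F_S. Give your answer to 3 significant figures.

10.5

F = L/(4πd²), so F_X/F_S = (L_X/L_S) / (d_X/d_S)²
= 0.710 / (0.260)² = 0.710 / 0.06760 = 10.50.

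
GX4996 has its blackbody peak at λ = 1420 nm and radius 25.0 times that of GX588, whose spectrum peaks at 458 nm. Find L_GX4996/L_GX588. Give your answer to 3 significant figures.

6.76

Wien's law gives T ∝ 1/λ_max, so T_GX4996/T_GX588 = λ_GX588/λ_GX4996 = 458/1420 = 0.3225.
Then L ∝ R²T⁴ gives L_GX4996/L_GX588 = (25.0)² × (0.3225)⁴ = 625.0 × 0.01082 = 6.764.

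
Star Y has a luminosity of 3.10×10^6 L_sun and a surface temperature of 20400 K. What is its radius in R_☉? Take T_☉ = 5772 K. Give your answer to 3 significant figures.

R/R_☉ = √(L/L_☉) / (T/T_☉)² = √(3.10×10^6) / (3.534)²
       = 1761 / 12.49 = 141.0.

141 R_☉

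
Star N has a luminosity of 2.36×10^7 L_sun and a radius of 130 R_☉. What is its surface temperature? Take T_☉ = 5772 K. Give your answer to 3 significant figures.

3.53×10^4 K

T/T_☉ = (L/L_☉)^(1/4) / (R/R_☉)^(1/2)
T = 5772 × (2.36×10^7)^(1/4) / √(130) = 5772 × 69.70 / 11.40 = 3.528×10^4 K.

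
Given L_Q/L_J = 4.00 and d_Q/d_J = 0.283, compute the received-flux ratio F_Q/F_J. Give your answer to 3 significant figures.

F = L/(4πd²), so F_Q/F_J = (L_Q/L_J) / (d_Q/d_J)²
= 4.00 / (0.283)² = 4.00 / 0.08009 = 49.94.

49.9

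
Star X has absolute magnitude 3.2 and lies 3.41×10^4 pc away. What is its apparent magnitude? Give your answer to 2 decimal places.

20.86

m = M + 5 log₁₀(d/10 pc) = 3.2 + 5 log₁₀(3.41×10^4/10)
  = 3.2 + 5 × 3.533 = 3.2 + 17.66 = 20.86.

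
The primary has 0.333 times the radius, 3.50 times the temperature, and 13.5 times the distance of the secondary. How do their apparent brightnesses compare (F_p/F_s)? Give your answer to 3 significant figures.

0.0913

L_p/L_s = (R_p/R_s)²(T_p/T_s)⁴ = (0.333)² × (3.50)⁴ = 16.64.
F_p/F_s = (L_p/L_s)/(d_p/d_s)² = 16.64 / (13.5)² = 0.09130.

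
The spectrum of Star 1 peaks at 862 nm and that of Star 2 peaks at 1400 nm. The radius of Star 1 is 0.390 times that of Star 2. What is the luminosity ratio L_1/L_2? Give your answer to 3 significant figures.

Wien's law gives T ∝ 1/λ_max, so T_1/T_2 = λ_2/λ_1 = 1400/862 = 1.624.
Then L ∝ R²T⁴ gives L_1/L_2 = (0.390)² × (1.624)⁴ = 0.1521 × 6.958 = 1.058.

1.06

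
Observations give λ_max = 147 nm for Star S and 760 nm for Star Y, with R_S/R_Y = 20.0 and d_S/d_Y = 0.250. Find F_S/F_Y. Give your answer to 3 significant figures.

Wien's law: T_S/T_Y = λ_Y/λ_S = 760/147 = 5.170.
L_S/L_Y = (R_S/R_Y)²(T_S/T_Y)⁴ = (20.0)²(5.170)⁴ = 2.858×10^5.
F_S/F_Y = (L_S/L_Y)/(d_S/d_Y)² = 2.858×10^5/(0.250)² = 4.573×10^6.

4.57×10^6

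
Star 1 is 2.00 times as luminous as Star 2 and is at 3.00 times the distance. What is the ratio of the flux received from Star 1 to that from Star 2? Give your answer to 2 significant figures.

F = L/(4πd²), so F_1/F_2 = (L_1/L_2) / (d_1/d_2)²
= 2.00 / (3.00)² = 2.00 / 9.000 = 0.2222.

0.22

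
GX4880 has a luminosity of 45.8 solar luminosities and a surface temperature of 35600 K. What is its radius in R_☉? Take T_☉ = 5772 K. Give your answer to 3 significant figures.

R/R_☉ = √(L/L_☉) / (T/T_☉)² = √(45.8) / (6.168)²
       = 6.768 / 38.04 = 0.1779.

0.178 R_☉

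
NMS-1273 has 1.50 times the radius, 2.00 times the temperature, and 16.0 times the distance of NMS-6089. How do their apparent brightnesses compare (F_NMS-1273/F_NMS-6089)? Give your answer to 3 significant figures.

L_NMS-1273/L_NMS-6089 = (R_NMS-1273/R_NMS-6089)²(T_NMS-1273/T_NMS-6089)⁴ = (1.50)² × (2.00)⁴ = 36.00.
F_NMS-1273/F_NMS-6089 = (L_NMS-1273/L_NMS-6089)/(d_NMS-1273/d_NMS-6089)² = 36.00 / (16.0)² = 0.1406.

0.141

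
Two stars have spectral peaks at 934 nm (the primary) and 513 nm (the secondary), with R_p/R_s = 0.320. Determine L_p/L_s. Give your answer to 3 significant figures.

0.00932

Wien's law gives T ∝ 1/λ_max, so T_p/T_s = λ_s/λ_p = 513/934 = 0.5493.
Then L ∝ R²T⁴ gives L_p/L_s = (0.320)² × (0.5493)⁴ = 0.1024 × 0.09101 = 0.009319.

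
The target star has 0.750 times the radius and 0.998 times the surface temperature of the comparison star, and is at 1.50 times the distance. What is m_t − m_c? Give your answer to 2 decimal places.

1.51

L_t/L_c = (0.750)²(0.998)⁴ = 0.5580.
F_t/F_c = (L_t/L_c)/(d_t/d_c)² = 0.5580/2.250 = 0.2480.
m_t − m_c = −2.5 log₁₀(0.2480) = 1.51.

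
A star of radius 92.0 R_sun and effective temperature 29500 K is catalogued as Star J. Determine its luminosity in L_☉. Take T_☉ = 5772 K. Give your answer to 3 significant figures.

L/L_☉ = (R/R_☉)² (T/T_☉)⁴ = (92.0)² × (29500/5772)⁴
       = 8464 × (5.111)⁴ = 8464 × 682.3 = 5.775×10^6.

5.78×10^6 L_☉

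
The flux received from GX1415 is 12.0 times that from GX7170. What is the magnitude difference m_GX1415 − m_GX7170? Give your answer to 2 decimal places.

-2.70

m_GX1415 − m_GX7170 = −2.5 log₁₀(F_GX1415/F_GX7170) = −2.5 log₁₀(12.0) = −2.5 × (1.079) = -2.698.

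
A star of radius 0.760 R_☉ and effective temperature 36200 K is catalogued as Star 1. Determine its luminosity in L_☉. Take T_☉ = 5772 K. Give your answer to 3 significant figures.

894 L_☉

L/L_☉ = (R/R_☉)² (T/T_☉)⁴ = (0.760)² × (36200/5772)⁴
       = 0.5776 × (6.272)⁴ = 0.5776 × 1547 = 893.6.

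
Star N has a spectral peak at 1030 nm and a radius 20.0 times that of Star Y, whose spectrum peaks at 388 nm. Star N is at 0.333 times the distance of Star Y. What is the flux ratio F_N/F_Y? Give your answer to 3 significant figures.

Wien's law: T_N/T_Y = λ_Y/λ_N = 388/1030 = 0.3767.
L_N/L_Y = (R_N/R_Y)²(T_N/T_Y)⁴ = (20.0)²(0.3767)⁴ = 8.054.
F_N/F_Y = (L_N/L_Y)/(d_N/d_Y)² = 8.054/(0.333)² = 72.64.

72.6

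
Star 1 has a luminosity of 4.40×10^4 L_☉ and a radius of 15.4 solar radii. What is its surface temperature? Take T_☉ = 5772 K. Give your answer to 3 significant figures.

T/T_☉ = (L/L_☉)^(1/4) / (R/R_☉)^(1/2)
T = 5772 × (4.40×10^4)^(1/4) / √(15.4) = 5772 × 14.48 / 3.924 = 2.130×10^4 K.

2.13×10^4 K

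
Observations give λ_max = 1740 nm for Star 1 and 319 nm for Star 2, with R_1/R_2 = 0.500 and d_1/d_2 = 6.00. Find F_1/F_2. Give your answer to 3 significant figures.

Wien's law: T_1/T_2 = λ_2/λ_1 = 319/1740 = 0.1833.
L_1/L_2 = (R_1/R_2)²(T_1/T_2)⁴ = (0.500)²(0.1833)⁴ = 2.824×10^-4.
F_1/F_2 = (L_1/L_2)/(d_1/d_2)² = 2.824×10^-4/(6.00)² = 7.845×10^-6.

7.85×10^-6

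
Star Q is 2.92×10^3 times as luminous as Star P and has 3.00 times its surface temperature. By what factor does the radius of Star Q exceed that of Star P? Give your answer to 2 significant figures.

6.0

L ∝ R²T⁴ gives R ∝ √L / T², so
R_Q/R_P = √(2.92×10^3) / (3.00)² = 54.04 / 9.000 = 6.004.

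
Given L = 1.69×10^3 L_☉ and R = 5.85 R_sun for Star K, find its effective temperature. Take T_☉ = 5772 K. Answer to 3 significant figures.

1.53×10^4 K

T/T_☉ = (L/L_☉)^(1/4) / (R/R_☉)^(1/2)
T = 5772 × (1.69×10^3)^(1/4) / √(5.85) = 5772 × 6.412 / 2.419 = 1.530×10^4 K.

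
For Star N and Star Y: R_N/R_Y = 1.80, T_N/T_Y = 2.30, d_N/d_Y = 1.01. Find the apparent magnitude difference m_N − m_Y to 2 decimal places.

L_N/L_Y = (1.80)²(2.30)⁴ = 90.67.
F_N/F_Y = (L_N/L_Y)/(d_N/d_Y)² = 90.67/1.020 = 88.88.
m_N − m_Y = −2.5 log₁₀(88.88) = -4.87.

-4.87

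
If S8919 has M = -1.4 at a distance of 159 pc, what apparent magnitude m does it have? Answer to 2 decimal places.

m = M + 5 log₁₀(d/10 pc) = -1.4 + 5 log₁₀(159/10)
  = -1.4 + 5 × 1.201 = -1.4 + 6.01 = 4.61.

4.61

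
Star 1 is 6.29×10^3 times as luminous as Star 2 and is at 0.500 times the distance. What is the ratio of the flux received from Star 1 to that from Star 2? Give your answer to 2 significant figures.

F = L/(4πd²), so F_1/F_2 = (L_1/L_2) / (d_1/d_2)²
= 6.29×10^3 / (0.500)² = 6.29×10^3 / 0.2500 = 2.516×10^4.

2.5×10^4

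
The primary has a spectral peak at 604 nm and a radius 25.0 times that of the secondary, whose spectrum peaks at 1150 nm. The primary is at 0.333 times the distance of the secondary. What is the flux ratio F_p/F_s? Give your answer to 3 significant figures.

Wien's law: T_p/T_s = λ_s/λ_p = 1150/604 = 1.904.
L_p/L_s = (R_p/R_s)²(T_p/T_s)⁴ = (25.0)²(1.904)⁴ = 8213.
F_p/F_s = (L_p/L_s)/(d_p/d_s)² = 8213/(0.333)² = 7.407×10^4.

7.41×10^4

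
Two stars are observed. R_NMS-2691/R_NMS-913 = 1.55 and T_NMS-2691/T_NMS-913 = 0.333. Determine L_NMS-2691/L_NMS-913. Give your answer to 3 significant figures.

From the Stefan–Boltzmann law, L ∝ R²T⁴, so
L_NMS-2691/L_NMS-913 = (R_NMS-2691/R_NMS-913)² (T_NMS-2691/T_NMS-913)⁴ = (1.55)² × (0.333)⁴ = 2.403 × 0.01230 = 0.02954.

0.0295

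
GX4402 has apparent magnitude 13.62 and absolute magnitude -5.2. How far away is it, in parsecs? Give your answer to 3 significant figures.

5.81×10^4 pc

m − M = 5 log₁₀(d/10 pc)
13.62 − (-5.2) = 18.82 = 5 log₁₀(d/10)
d = 10 × 10^(18.82/5) = 10 × 10^3.764 = 5.808×10^4 pc.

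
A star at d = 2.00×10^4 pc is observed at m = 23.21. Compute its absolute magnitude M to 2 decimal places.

6.70

M = m − 5 log₁₀(d/10 pc) = 23.21 − 5 log₁₀(2.00×10^4/10)
  = 23.21 − 5 × 3.301 = 23.21 − 16.51 = 6.70.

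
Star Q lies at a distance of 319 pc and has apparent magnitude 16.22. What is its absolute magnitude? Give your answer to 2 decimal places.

M = m − 5 log₁₀(d/10 pc) = 16.22 − 5 log₁₀(319/10)
  = 16.22 − 5 × 1.504 = 16.22 − 7.52 = 8.70.

8.70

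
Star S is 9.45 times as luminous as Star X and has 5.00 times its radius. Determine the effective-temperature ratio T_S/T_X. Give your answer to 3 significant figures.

L ∝ R²T⁴ gives T ∝ (L/R²)^(1/4), so
T_S/T_X = (9.45 / 5.00²)^(1/4) = (0.3780)^(1/4) = 0.7841.

0.784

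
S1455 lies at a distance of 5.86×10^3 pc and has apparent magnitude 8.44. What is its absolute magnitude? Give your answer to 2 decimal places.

-5.40

M = m − 5 log₁₀(d/10 pc) = 8.44 − 5 log₁₀(5.86×10^3/10)
  = 8.44 − 5 × 2.768 = 8.44 − 13.84 = -5.40.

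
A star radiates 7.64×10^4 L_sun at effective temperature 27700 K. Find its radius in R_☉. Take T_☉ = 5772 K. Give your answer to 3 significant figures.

R/R_☉ = √(L/L_☉) / (T/T_☉)² = √(7.64×10^4) / (4.799)²
       = 276.4 / 23.03 = 12.00.

12.0 R_☉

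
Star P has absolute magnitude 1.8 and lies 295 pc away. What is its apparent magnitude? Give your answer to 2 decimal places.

m = M + 5 log₁₀(d/10 pc) = 1.8 + 5 log₁₀(295/10)
  = 1.8 + 5 × 1.470 = 1.8 + 7.35 = 9.15.

9.15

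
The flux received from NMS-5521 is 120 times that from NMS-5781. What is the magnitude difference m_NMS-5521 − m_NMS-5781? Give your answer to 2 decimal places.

-5.20

m_NMS-5521 − m_NMS-5781 = −2.5 log₁₀(F_NMS-5521/F_NMS-5781) = −2.5 log₁₀(120) = −2.5 × (2.079) = -5.198.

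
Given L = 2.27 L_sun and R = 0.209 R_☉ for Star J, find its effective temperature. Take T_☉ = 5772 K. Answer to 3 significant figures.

T/T_☉ = (L/L_☉)^(1/4) / (R/R_☉)^(1/2)
T = 5772 × (2.27)^(1/4) / √(0.209) = 5772 × 1.227 / 0.4572 = 1.550×10^4 K.

1.55×10^4 K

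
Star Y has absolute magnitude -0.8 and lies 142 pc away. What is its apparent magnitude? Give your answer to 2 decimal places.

m = M + 5 log₁₀(d/10 pc) = -0.8 + 5 log₁₀(142/10)
  = -0.8 + 5 × 1.152 = -0.8 + 5.76 = 4.96.

4.96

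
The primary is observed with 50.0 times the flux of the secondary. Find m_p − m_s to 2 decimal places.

m_p − m_s = −2.5 log₁₀(F_p/F_s) = −2.5 log₁₀(50.0) = −2.5 × (1.699) = -4.247.

-4.25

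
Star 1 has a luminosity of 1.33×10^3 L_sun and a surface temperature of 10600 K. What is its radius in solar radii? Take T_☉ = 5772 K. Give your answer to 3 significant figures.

R/R_☉ = √(L/L_☉) / (T/T_☉)² = √(1.33×10^3) / (1.836)²
       = 36.47 / 3.373 = 10.81.

10.8 solar radii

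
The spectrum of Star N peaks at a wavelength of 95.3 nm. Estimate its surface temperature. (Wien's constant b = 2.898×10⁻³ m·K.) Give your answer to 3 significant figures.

T = b/λ_max = 2.898×10⁻³ / (95.3×10⁻⁹) = 3.041×10^4 K.

3.04×10^4 K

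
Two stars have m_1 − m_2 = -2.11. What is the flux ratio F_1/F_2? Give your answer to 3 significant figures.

F_1/F_2 = 10^(−(m_1 − m_2)/2.5) = 10^(2.11/2.5) = 10^0.844 = 6.982.

6.98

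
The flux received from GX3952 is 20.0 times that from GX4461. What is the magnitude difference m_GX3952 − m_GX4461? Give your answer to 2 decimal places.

-3.25

m_GX3952 − m_GX4461 = −2.5 log₁₀(F_GX3952/F_GX4461) = −2.5 log₁₀(20.0) = −2.5 × (1.301) = -3.253.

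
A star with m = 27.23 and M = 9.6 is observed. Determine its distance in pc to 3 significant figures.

m − M = 5 log₁₀(d/10 pc)
27.23 − (9.6) = 17.63 = 5 log₁₀(d/10)
d = 10 × 10^(17.63/5) = 10 × 10^3.526 = 3.357×10^4 pc.

3.36×10^4 pc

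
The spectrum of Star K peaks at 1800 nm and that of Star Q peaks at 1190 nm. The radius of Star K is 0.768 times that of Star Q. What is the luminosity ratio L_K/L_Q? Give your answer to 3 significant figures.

Wien's law gives T ∝ 1/λ_max, so T_K/T_Q = λ_Q/λ_K = 1190/1800 = 0.6611.
Then L ∝ R²T⁴ gives L_K/L_Q = (0.768)² × (0.6611)⁴ = 0.5898 × 0.1910 = 0.1127.

0.113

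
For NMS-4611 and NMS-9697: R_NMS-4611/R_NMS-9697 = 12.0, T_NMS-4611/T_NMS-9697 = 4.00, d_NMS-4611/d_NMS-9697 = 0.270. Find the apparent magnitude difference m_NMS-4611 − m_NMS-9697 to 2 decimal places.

L_NMS-4611/L_NMS-9697 = (12.0)²(4.00)⁴ = 3.686×10^4.
F_NMS-4611/F_NMS-9697 = (L_NMS-4611/L_NMS-9697)/(d_NMS-4611/d_NMS-9697)² = 3.686×10^4/0.07290 = 5.057×10^5.
m_NMS-4611 − m_NMS-9697 = −2.5 log₁₀(5.057×10^5) = -14.26.

-14.26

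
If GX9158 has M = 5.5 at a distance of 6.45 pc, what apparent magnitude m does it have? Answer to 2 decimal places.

m = M + 5 log₁₀(d/10 pc) = 5.5 + 5 log₁₀(6.45/10)
  = 5.5 + 5 × -0.190 = 5.5 + -0.95 = 4.55.

4.55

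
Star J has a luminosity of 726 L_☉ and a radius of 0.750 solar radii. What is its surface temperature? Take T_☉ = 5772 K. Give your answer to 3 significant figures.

3.46×10^4 K

T/T_☉ = (L/L_☉)^(1/4) / (R/R_☉)^(1/2)
T = 5772 × (726)^(1/4) / √(0.750) = 5772 × 5.191 / 0.8660 = 3.460×10^4 K.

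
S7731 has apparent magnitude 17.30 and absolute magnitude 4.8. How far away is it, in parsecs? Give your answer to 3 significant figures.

m − M = 5 log₁₀(d/10 pc)
17.30 − (4.8) = 12.50 = 5 log₁₀(d/10)
d = 10 × 10^(12.50/5) = 10 × 10^2.500 = 3162 pc.

3.16×10^3 pc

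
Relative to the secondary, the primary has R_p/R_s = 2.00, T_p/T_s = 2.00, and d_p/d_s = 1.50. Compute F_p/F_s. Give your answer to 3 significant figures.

L_p/L_s = (R_p/R_s)²(T_p/T_s)⁴ = (2.00)² × (2.00)⁴ = 64.00.
F_p/F_s = (L_p/L_s)/(d_p/d_s)² = 64.00 / (1.50)² = 28.44.

28.4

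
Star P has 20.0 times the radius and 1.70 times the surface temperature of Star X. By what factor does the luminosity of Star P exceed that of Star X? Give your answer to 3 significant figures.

3.34×10^3

From the Stefan–Boltzmann law, L ∝ R²T⁴, so
L_P/L_X = (R_P/R_X)² (T_P/T_X)⁴ = (20.0)² × (1.70)⁴ = 400.0 × 8.352 = 3341.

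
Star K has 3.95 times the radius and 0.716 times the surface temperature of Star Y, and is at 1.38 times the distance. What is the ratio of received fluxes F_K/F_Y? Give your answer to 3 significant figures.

L_K/L_Y = (R_K/R_Y)²(T_K/T_Y)⁴ = (3.95)² × (0.716)⁴ = 4.101.
F_K/F_Y = (L_K/L_Y)/(d_K/d_Y)² = 4.101 / (1.38)² = 2.153.

2.15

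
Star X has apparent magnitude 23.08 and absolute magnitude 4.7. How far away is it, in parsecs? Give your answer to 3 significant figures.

m − M = 5 log₁₀(d/10 pc)
23.08 − (4.7) = 18.38 = 5 log₁₀(d/10)
d = 10 × 10^(18.38/5) = 10 × 10^3.676 = 4.742×10^4 pc.

4.74×10^4 pc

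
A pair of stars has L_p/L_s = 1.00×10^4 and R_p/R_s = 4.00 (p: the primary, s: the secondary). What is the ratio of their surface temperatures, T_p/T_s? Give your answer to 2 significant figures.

5.0

L ∝ R²T⁴ gives T ∝ (L/R²)^(1/4), so
T_p/T_s = (1.00×10^4 / 4.00²)^(1/4) = (625.0)^(1/4) = 5.000.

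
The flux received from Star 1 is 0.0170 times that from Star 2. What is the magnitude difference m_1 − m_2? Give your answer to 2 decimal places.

4.42

m_1 − m_2 = −2.5 log₁₀(F_1/F_2) = −2.5 log₁₀(0.0170) = −2.5 × (-1.770) = 4.424.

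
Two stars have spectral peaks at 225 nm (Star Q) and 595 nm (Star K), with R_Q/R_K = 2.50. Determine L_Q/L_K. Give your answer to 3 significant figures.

Wien's law gives T ∝ 1/λ_max, so T_Q/T_K = λ_K/λ_Q = 595/225 = 2.644.
Then L ∝ R²T⁴ gives L_Q/L_K = (2.50)² × (2.644)⁴ = 6.250 × 48.90 = 305.6.

306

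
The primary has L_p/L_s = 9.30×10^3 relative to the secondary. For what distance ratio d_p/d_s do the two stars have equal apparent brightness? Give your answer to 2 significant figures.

Equal flux requires L_p/d_p² = L_s/d_s², so d_p/d_s = √(L_p/L_s)
= √(9.30×10^3) = 96.44.

96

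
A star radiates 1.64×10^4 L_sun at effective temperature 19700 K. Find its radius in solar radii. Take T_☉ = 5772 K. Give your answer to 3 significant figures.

R/R_☉ = √(L/L_☉) / (T/T_☉)² = √(1.64×10^4) / (3.413)²
       = 128.1 / 11.65 = 10.99.

11.0 solar radii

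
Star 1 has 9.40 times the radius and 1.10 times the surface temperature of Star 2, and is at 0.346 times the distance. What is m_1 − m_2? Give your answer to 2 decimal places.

L_1/L_2 = (9.40)²(1.10)⁴ = 129.4.
F_1/F_2 = (L_1/L_2)/(d_1/d_2)² = 129.4/0.1197 = 1081.
m_1 − m_2 = −2.5 log₁₀(1081) = -7.58.

-7.58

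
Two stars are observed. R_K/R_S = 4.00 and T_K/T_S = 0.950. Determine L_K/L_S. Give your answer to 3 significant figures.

From the Stefan–Boltzmann law, L ∝ R²T⁴, so
L_K/L_S = (R_K/R_S)² (T_K/T_S)⁴ = (4.00)² × (0.950)⁴ = 16.00 × 0.8145 = 13.03.

13.0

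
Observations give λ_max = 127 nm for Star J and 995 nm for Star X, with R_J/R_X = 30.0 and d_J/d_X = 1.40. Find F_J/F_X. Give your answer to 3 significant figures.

Wien's law: T_J/T_X = λ_X/λ_J = 995/127 = 7.835.
L_J/L_X = (R_J/R_X)²(T_J/T_X)⁴ = (30.0)²(7.835)⁴ = 3.391×10^6.
F_J/F_X = (L_J/L_X)/(d_J/d_X)² = 3.391×10^6/(1.40)² = 1.730×10^6.

1.73×10^6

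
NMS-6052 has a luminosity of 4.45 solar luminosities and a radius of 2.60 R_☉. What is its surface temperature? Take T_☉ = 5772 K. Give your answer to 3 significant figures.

5.20×10^3 K

T/T_☉ = (L/L_☉)^(1/4) / (R/R_☉)^(1/2)
T = 5772 × (4.45)^(1/4) / √(2.60) = 5772 × 1.452 / 1.612 = 5199 K.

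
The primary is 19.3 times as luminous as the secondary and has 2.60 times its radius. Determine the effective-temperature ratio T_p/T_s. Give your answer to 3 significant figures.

1.30

L ∝ R²T⁴ gives T ∝ (L/R²)^(1/4), so
T_p/T_s = (19.3 / 2.60²)^(1/4) = (2.855)^(1/4) = 1.300.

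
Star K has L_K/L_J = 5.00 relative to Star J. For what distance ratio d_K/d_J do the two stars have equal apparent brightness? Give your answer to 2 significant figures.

Equal flux requires L_K/d_K² = L_J/d_J², so d_K/d_J = √(L_K/L_J)
= √(5.00) = 2.236.

2.2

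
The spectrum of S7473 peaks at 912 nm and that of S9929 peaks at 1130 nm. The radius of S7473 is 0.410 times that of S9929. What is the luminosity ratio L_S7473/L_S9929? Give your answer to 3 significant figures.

0.396

Wien's law gives T ∝ 1/λ_max, so T_S7473/T_S9929 = λ_S9929/λ_S7473 = 1130/912 = 1.239.
Then L ∝ R²T⁴ gives L_S7473/L_S9929 = (0.410)² × (1.239)⁴ = 0.1681 × 2.357 = 0.3962.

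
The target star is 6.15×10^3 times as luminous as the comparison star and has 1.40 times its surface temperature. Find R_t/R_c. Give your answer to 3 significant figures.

L ∝ R²T⁴ gives R ∝ √L / T², so
R_t/R_c = √(6.15×10^3) / (1.40)² = 78.42 / 1.960 = 40.01.

40.0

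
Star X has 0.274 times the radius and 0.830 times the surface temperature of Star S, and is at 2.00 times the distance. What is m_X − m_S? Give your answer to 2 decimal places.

L_X/L_S = (0.274)²(0.830)⁴ = 0.03563.
F_X/F_S = (L_X/L_S)/(d_X/d_S)² = 0.03563/4.000 = 0.008907.
m_X − m_S = −2.5 log₁₀(0.008907) = 5.13.

5.13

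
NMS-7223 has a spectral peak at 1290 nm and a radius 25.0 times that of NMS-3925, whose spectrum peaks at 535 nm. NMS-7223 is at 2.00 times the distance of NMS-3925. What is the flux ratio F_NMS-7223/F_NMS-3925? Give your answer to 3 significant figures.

4.62

Wien's law: T_NMS-7223/T_NMS-3925 = λ_NMS-3925/λ_NMS-7223 = 535/1290 = 0.4147.
L_NMS-7223/L_NMS-3925 = (R_NMS-7223/R_NMS-3925)²(T_NMS-7223/T_NMS-3925)⁴ = (25.0)²(0.4147)⁴ = 18.49.
F_NMS-7223/F_NMS-3925 = (L_NMS-7223/L_NMS-3925)/(d_NMS-7223/d_NMS-3925)² = 18.49/(2.00)² = 4.622.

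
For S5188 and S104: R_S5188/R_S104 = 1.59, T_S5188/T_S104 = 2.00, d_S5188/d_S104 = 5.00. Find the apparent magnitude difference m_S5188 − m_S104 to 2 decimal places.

-0.52

L_S5188/L_S104 = (1.59)²(2.00)⁴ = 40.45.
F_S5188/F_S104 = (L_S5188/L_S104)/(d_S5188/d_S104)² = 40.45/25.00 = 1.618.
m_S5188 − m_S104 = −2.5 log₁₀(1.618) = -0.52.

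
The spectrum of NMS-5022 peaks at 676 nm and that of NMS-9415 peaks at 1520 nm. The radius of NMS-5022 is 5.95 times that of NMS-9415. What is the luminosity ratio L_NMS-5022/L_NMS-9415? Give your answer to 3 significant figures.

Wien's law gives T ∝ 1/λ_max, so T_NMS-5022/T_NMS-9415 = λ_NMS-9415/λ_NMS-5022 = 1520/676 = 2.249.
Then L ∝ R²T⁴ gives L_NMS-5022/L_NMS-9415 = (5.95)² × (2.249)⁴ = 35.40 × 25.56 = 904.9.

905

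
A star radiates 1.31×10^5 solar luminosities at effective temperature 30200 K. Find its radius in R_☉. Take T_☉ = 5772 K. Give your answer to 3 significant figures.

R/R_☉ = √(L/L_☉) / (T/T_☉)² = √(1.31×10^5) / (5.232)²
       = 361.9 / 27.38 = 13.22.

13.2 R_☉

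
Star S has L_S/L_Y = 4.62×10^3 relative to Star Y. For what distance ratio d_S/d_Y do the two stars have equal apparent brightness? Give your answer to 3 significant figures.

68.0

Equal flux requires L_S/d_S² = L_Y/d_Y², so d_S/d_Y = √(L_S/L_Y)
= √(4.62×10^3) = 67.97.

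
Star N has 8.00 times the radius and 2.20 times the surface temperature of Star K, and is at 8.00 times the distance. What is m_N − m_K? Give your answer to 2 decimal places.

-3.42

L_N/L_K = (8.00)²(2.20)⁴ = 1499.
F_N/F_K = (L_N/L_K)/(d_N/d_K)² = 1499/64.00 = 23.43.
m_N − m_K = −2.5 log₁₀(23.43) = -3.42.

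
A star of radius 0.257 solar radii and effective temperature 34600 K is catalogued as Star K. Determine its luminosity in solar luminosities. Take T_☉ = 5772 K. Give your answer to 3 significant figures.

85.3 solar luminosities

L/L_☉ = (R/R_☉)² (T/T_☉)⁴ = (0.257)² × (34600/5772)⁴
       = 0.06605 × (5.994)⁴ = 0.06605 × 1291 = 85.28.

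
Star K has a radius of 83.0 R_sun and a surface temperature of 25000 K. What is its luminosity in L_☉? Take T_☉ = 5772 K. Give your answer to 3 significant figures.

2.42×10^6 L_☉

L/L_☉ = (R/R_☉)² (T/T_☉)⁴ = (83.0)² × (25000/5772)⁴
       = 6889 × (4.331)⁴ = 6889 × 351.9 = 2.424×10^6.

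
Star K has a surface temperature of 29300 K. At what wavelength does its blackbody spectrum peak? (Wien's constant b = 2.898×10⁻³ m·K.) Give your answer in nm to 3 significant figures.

λ_max = b/T = 2.898×10⁻³ / 29300 = 9.89×10^-8 m = 98.91 nm.

98.9 nm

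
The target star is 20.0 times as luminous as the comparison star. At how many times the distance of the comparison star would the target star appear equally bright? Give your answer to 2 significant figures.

4.5

Equal flux requires L_t/d_t² = L_c/d_c², so d_t/d_c = √(L_t/L_c)
= √(20.0) = 4.472.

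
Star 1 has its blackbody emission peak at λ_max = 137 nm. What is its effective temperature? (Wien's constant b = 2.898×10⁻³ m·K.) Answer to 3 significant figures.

2.12×10^4 K

T = b/λ_max = 2.898×10⁻³ / (137×10⁻⁹) = 2.115×10^4 K.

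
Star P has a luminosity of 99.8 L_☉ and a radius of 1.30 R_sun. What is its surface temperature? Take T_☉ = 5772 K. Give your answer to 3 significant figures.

1.60×10^4 K

T/T_☉ = (L/L_☉)^(1/4) / (R/R_☉)^(1/2)
T = 5772 × (99.8)^(1/4) / √(1.30) = 5772 × 3.161 / 1.140 = 1.600×10^4 K.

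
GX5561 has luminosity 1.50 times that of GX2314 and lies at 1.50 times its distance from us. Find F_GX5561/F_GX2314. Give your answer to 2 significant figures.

F = L/(4πd²), so F_GX5561/F_GX2314 = (L_GX5561/L_GX2314) / (d_GX5561/d_GX2314)²
= 1.50 / (1.50)² = 1.50 / 2.250 = 0.6667.

0.67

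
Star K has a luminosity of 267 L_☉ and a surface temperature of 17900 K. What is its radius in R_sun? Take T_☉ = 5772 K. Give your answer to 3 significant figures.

1.70 R_sun

R/R_☉ = √(L/L_☉) / (T/T_☉)² = √(267) / (3.101)²
       = 16.34 / 9.617 = 1.699.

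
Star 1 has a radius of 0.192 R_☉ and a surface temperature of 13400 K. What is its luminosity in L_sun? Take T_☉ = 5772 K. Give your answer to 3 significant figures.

L/L_☉ = (R/R_☉)² (T/T_☉)⁴ = (0.192)² × (13400/5772)⁴
       = 0.03686 × (2.322)⁴ = 0.03686 × 29.05 = 1.071.

1.07 L_sun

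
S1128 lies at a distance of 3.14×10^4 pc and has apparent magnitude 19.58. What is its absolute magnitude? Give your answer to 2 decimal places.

2.10

M = m − 5 log₁₀(d/10 pc) = 19.58 − 5 log₁₀(3.14×10^4/10)
  = 19.58 − 5 × 3.497 = 19.58 − 17.48 = 2.10.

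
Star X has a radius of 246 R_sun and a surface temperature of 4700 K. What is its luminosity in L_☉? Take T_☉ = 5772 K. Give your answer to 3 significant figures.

L/L_☉ = (R/R_☉)² (T/T_☉)⁴ = (246)² × (4700/5772)⁴
       = 6.052×10^4 × (0.8143)⁴ = 6.052×10^4 × 0.4396 = 2.660×10^4.

2.66×10^4 L_☉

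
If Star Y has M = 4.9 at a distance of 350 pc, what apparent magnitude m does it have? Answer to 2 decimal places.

m = M + 5 log₁₀(d/10 pc) = 4.9 + 5 log₁₀(350/10)
  = 4.9 + 5 × 1.544 = 4.9 + 7.72 = 12.62.

12.62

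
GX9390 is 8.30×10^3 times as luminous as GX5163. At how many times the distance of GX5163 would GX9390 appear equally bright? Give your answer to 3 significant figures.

91.1

Equal flux requires L_GX9390/d_GX9390² = L_GX5163/d_GX5163², so d_GX9390/d_GX5163 = √(L_GX9390/L_GX5163)
= √(8.30×10^3) = 91.10.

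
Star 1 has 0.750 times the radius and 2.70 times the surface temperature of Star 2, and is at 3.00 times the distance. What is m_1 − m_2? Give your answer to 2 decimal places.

-1.30

L_1/L_2 = (0.750)²(2.70)⁴ = 29.89.
F_1/F_2 = (L_1/L_2)/(d_1/d_2)² = 29.89/9.000 = 3.322.
m_1 − m_2 = −2.5 log₁₀(3.322) = -1.30.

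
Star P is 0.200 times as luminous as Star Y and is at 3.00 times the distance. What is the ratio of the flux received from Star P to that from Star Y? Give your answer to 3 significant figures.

F = L/(4πd²), so F_P/F_Y = (L_P/L_Y) / (d_P/d_Y)²
= 0.200 / (3.00)² = 0.200 / 9.000 = 0.02222.

0.0222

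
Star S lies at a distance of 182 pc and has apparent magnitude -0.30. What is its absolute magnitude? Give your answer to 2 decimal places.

-6.60

M = m − 5 log₁₀(d/10 pc) = -0.30 − 5 log₁₀(182/10)
  = -0.30 − 5 × 1.260 = -0.30 − 6.30 = -6.60.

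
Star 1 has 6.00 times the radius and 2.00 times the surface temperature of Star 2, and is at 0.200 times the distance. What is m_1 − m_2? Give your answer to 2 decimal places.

L_1/L_2 = (6.00)²(2.00)⁴ = 576.0.
F_1/F_2 = (L_1/L_2)/(d_1/d_2)² = 576.0/0.04000 = 1.440×10^4.
m_1 − m_2 = −2.5 log₁₀(1.440×10^4) = -10.40.

-10.40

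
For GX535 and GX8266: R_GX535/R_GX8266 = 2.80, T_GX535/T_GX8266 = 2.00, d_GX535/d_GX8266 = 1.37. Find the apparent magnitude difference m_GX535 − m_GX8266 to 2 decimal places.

L_GX535/L_GX8266 = (2.80)²(2.00)⁴ = 125.4.
F_GX535/F_GX8266 = (L_GX535/L_GX8266)/(d_GX535/d_GX8266)² = 125.4/1.877 = 66.83.
m_GX535 − m_GX8266 = −2.5 log₁₀(66.83) = -4.56.

-4.56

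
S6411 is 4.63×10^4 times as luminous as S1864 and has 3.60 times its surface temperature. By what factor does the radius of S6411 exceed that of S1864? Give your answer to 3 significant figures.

L ∝ R²T⁴ gives R ∝ √L / T², so
R_S6411/R_S1864 = √(4.63×10^4) / (3.60)² = 215.2 / 12.96 = 16.60.

16.6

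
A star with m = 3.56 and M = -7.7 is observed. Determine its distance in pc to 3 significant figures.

m − M = 5 log₁₀(d/10 pc)
3.56 − (-7.7) = 11.26 = 5 log₁₀(d/10)
d = 10 × 10^(11.26/5) = 10 × 10^2.252 = 1786 pc.

1.79×10^3 pc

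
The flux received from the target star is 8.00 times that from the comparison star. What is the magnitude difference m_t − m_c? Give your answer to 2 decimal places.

-2.26

m_t − m_c = −2.5 log₁₀(F_t/F_c) = −2.5 log₁₀(8.00) = −2.5 × (0.903) = -2.258.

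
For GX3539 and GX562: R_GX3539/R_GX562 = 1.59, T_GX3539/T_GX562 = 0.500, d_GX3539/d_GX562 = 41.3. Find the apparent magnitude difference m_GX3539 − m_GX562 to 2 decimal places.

10.08

L_GX3539/L_GX562 = (1.59)²(0.500)⁴ = 0.1580.
F_GX3539/F_GX562 = (L_GX3539/L_GX562)/(d_GX3539/d_GX562)² = 0.1580/1706 = 9.263×10^-5.
m_GX3539 − m_GX562 = −2.5 log₁₀(9.263×10^-5) = 10.08.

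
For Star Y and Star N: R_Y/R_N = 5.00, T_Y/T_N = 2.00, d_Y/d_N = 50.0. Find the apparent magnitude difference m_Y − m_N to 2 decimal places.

L_Y/L_N = (5.00)²(2.00)⁴ = 400.0.
F_Y/F_N = (L_Y/L_N)/(d_Y/d_N)² = 400.0/2500 = 0.1600.
m_Y − m_N = −2.5 log₁₀(0.1600) = 1.99.

1.99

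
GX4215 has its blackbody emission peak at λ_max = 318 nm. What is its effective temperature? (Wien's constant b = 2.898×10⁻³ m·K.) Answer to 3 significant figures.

9.11×10^3 K

T = b/λ_max = 2.898×10⁻³ / (318×10⁻⁹) = 9113 K.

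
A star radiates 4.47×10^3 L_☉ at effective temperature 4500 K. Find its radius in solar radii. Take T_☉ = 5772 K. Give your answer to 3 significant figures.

110 solar radii

R/R_☉ = √(L/L_☉) / (T/T_☉)² = √(4.47×10^3) / (0.7796)²
       = 66.86 / 0.6078 = 110.0.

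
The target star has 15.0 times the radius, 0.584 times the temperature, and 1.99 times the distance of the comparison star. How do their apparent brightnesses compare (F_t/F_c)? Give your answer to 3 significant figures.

6.61

L_t/L_c = (R_t/R_c)²(T_t/T_c)⁴ = (15.0)² × (0.584)⁴ = 26.17.
F_t/F_c = (L_t/L_c)/(d_t/d_c)² = 26.17 / (1.99)² = 6.609.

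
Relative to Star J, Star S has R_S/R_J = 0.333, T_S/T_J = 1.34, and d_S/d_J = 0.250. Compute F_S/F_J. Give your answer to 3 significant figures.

5.72

L_S/L_J = (R_S/R_J)²(T_S/T_J)⁴ = (0.333)² × (1.34)⁴ = 0.3575.
F_S/F_J = (L_S/L_J)/(d_S/d_J)² = 0.3575 / (0.250)² = 5.720.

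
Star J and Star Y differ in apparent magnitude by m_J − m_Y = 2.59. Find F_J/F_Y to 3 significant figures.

0.0920

F_J/F_Y = 10^(−(m_J − m_Y)/2.5) = 10^(-2.59/2.5) = 10^-1.036 = 0.09204.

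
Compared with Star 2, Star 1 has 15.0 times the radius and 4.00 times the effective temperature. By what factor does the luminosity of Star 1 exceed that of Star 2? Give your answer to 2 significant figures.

5.8×10^4

From the Stefan–Boltzmann law, L ∝ R²T⁴, so
L_1/L_2 = (R_1/R_2)² (T_1/T_2)⁴ = (15.0)² × (4.00)⁴ = 225.0 × 256.0 = 5.760×10^4.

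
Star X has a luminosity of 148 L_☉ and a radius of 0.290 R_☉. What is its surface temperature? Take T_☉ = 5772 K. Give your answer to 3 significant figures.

3.74×10^4 K

T/T_☉ = (L/L_☉)^(1/4) / (R/R_☉)^(1/2)
T = 5772 × (148)^(1/4) / √(0.290) = 5772 × 3.488 / 0.5385 = 3.738×10^4 K.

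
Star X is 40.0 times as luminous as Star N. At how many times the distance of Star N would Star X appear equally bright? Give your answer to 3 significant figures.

Equal flux requires L_X/d_X² = L_N/d_N², so d_X/d_N = √(L_X/L_N)
= √(40.0) = 6.325.

6.32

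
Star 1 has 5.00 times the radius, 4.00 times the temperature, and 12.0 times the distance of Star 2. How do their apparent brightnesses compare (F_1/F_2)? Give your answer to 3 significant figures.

L_1/L_2 = (R_1/R_2)²(T_1/T_2)⁴ = (5.00)² × (4.00)⁴ = 6400.
F_1/F_2 = (L_1/L_2)/(d_1/d_2)² = 6400 / (12.0)² = 44.44.

44.4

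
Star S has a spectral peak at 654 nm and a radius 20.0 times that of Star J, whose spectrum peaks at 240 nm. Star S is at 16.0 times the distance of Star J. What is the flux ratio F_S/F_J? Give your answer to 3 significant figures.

0.0283

Wien's law: T_S/T_J = λ_J/λ_S = 240/654 = 0.3670.
L_S/L_J = (R_S/R_J)²(T_S/T_J)⁴ = (20.0)²(0.3670)⁴ = 7.254.
F_S/F_J = (L_S/L_J)/(d_S/d_J)² = 7.254/(16.0)² = 0.02834.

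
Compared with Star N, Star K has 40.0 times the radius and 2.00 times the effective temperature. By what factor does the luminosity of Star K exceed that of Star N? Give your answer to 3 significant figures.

From the Stefan–Boltzmann law, L ∝ R²T⁴, so
L_K/L_N = (R_K/R_N)² (T_K/T_N)⁴ = (40.0)² × (2.00)⁴ = 1600 × 16.00 = 2.560×10^4.

2.56×10^4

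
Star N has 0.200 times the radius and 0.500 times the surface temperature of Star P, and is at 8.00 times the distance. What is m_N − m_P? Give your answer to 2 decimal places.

L_N/L_P = (0.200)²(0.500)⁴ = 0.002500.
F_N/F_P = (L_N/L_P)/(d_N/d_P)² = 0.002500/64.00 = 3.906×10^-5.
m_N − m_P = −2.5 log₁₀(3.906×10^-5) = 11.02.

11.02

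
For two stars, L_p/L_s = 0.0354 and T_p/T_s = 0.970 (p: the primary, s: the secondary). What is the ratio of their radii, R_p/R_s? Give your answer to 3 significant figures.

L ∝ R²T⁴ gives R ∝ √L / T², so
R_p/R_s = √(0.0354) / (0.970)² = 0.1881 / 0.9409 = 0.2000.

0.200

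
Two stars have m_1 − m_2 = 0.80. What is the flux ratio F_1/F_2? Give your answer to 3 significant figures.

F_1/F_2 = 10^(−(m_1 − m_2)/2.5) = 10^(-0.80/2.5) = 10^-0.320 = 0.4786.

0.479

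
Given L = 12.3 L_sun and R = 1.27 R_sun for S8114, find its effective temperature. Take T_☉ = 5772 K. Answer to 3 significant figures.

T/T_☉ = (L/L_☉)^(1/4) / (R/R_☉)^(1/2)
T = 5772 × (12.3)^(1/4) / √(1.27) = 5772 × 1.873 / 1.127 = 9592 K.

9.59×10^3 K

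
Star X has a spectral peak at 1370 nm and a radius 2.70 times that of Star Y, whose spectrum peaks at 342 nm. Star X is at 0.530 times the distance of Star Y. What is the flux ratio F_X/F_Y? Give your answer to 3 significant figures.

Wien's law: T_X/T_Y = λ_Y/λ_X = 342/1370 = 0.2496.
L_X/L_Y = (R_X/R_Y)²(T_X/T_Y)⁴ = (2.70)²(0.2496)⁴ = 0.02831.
F_X/F_Y = (L_X/L_Y)/(d_X/d_Y)² = 0.02831/(0.530)² = 0.1008.

0.101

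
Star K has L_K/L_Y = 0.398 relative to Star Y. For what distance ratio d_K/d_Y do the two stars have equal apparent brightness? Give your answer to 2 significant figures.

Equal flux requires L_K/d_K² = L_Y/d_Y², so d_K/d_Y = √(L_K/L_Y)
= √(0.398) = 0.6309.

0.63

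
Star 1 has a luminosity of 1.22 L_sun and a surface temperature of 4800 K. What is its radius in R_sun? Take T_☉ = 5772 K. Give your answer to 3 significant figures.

R/R_☉ = √(L/L_☉) / (T/T_☉)² = √(1.22) / (0.8316)²
       = 1.105 / 0.6916 = 1.597.

1.60 R_sun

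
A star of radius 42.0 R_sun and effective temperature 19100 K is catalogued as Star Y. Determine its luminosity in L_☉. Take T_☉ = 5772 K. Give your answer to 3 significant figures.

2.12×10^5 L_☉

L/L_☉ = (R/R_☉)² (T/T_☉)⁴ = (42.0)² × (19100/5772)⁴
       = 1764 × (3.309)⁴ = 1764 × 119.9 = 2.115×10^5.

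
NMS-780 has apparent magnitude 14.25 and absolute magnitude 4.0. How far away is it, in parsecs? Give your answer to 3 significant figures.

m − M = 5 log₁₀(d/10 pc)
14.25 − (4.0) = 10.25 = 5 log₁₀(d/10)
d = 10 × 10^(10.25/5) = 10 × 10^2.050 = 1122 pc.

1.12×10^3 pc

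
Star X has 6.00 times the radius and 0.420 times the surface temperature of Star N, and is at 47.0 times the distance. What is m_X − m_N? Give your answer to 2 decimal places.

8.24

L_X/L_N = (6.00)²(0.420)⁴ = 1.120.
F_X/F_N = (L_X/L_N)/(d_X/d_N)² = 1.120/2209 = 5.071×10^-4.
m_X − m_N = −2.5 log₁₀(5.071×10^-4) = 8.24.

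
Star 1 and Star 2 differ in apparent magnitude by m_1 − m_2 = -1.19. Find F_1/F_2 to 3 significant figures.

F_1/F_2 = 10^(−(m_1 − m_2)/2.5) = 10^(1.19/2.5) = 10^0.476 = 2.992.

2.99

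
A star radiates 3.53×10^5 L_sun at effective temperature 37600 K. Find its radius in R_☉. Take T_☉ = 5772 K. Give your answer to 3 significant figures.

R/R_☉ = √(L/L_☉) / (T/T_☉)² = √(3.53×10^5) / (6.514)²
       = 594.1 / 42.43 = 14.00.

14.0 R_☉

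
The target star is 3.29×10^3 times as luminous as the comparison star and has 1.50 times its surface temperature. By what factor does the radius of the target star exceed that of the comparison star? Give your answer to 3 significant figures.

25.5

L ∝ R²T⁴ gives R ∝ √L / T², so
R_t/R_c = √(3.29×10^3) / (1.50)² = 57.36 / 2.250 = 25.49.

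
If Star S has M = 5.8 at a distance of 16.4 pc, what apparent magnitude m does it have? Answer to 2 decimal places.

6.87

m = M + 5 log₁₀(d/10 pc) = 5.8 + 5 log₁₀(16.4/10)
  = 5.8 + 5 × 0.215 = 5.8 + 1.07 = 6.87.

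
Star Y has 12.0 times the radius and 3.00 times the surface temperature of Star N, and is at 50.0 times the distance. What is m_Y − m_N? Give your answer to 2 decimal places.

L_Y/L_N = (12.0)²(3.00)⁴ = 1.166×10^4.
F_Y/F_N = (L_Y/L_N)/(d_Y/d_N)² = 1.166×10^4/2500 = 4.666.
m_Y − m_N = −2.5 log₁₀(4.666) = -1.67.

-1.67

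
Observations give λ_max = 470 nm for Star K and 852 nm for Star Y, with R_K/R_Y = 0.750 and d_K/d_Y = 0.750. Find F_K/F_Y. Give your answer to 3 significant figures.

10.8

Wien's law: T_K/T_Y = λ_Y/λ_K = 852/470 = 1.813.
L_K/L_Y = (R_K/R_Y)²(T_K/T_Y)⁴ = (0.750)²(1.813)⁴ = 6.074.
F_K/F_Y = (L_K/L_Y)/(d_K/d_Y)² = 6.074/(0.750)² = 10.80.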